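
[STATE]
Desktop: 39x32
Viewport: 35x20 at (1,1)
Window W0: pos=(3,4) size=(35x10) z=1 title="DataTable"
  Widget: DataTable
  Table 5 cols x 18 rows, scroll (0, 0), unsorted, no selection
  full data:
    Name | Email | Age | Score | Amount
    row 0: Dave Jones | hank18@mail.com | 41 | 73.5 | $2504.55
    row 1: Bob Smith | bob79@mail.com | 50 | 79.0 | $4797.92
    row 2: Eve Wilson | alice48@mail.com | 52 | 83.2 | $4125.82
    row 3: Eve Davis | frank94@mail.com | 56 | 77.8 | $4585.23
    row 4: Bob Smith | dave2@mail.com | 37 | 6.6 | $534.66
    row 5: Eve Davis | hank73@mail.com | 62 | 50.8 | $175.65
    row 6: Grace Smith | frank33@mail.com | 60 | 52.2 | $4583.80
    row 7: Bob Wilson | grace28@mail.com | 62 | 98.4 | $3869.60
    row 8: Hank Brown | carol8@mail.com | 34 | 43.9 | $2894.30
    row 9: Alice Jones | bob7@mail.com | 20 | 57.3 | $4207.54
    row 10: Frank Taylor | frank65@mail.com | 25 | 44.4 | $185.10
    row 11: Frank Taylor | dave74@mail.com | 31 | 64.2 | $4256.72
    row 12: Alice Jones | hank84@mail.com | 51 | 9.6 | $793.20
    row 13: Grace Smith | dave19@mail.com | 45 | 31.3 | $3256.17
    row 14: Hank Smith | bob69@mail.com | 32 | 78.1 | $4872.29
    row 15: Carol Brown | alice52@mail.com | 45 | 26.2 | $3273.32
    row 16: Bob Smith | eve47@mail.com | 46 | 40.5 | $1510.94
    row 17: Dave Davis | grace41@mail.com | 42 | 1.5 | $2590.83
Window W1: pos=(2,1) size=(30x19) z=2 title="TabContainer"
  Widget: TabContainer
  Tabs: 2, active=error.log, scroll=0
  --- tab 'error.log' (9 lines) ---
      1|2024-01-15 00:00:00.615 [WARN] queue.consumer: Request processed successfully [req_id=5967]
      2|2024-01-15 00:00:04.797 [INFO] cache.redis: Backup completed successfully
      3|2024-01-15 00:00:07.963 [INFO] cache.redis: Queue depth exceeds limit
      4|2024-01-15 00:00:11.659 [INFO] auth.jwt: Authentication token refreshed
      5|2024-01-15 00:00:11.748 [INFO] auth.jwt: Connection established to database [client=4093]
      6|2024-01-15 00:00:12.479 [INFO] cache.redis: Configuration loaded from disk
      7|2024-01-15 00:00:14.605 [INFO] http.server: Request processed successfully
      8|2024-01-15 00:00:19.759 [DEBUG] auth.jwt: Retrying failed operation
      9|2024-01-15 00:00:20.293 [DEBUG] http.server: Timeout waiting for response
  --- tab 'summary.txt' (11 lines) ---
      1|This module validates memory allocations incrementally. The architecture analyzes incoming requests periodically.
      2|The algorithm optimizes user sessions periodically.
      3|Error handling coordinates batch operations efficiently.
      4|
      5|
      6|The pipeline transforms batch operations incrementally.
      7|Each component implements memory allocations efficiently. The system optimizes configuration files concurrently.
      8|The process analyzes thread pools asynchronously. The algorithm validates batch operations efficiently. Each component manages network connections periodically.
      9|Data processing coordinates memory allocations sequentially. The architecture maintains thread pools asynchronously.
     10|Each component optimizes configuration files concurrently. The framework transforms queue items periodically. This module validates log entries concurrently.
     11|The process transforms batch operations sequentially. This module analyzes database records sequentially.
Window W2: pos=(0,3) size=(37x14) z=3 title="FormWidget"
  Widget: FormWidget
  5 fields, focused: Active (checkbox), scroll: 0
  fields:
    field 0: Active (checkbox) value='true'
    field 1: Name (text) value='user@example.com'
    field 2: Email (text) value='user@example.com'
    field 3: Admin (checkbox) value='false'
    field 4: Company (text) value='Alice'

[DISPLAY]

 ┏━━━━━━━━━━━━━━━━━━━━━━━━━━━━┓    
 ┃ TabContainer               ┃    
━━━━━━━━━━━━━━━━━━━━━━━━━━━━━━━━━━━
 FormWidget                        
───────────────────────────────────
> Active:     [x]                  
  Name:       [user@example.com   ]
  Email:      [user@example.com   ]
  Admin:      [ ]                  
  Company:    [Alice              ]
                                   
                                   
                                   
                                   
                                   
━━━━━━━━━━━━━━━━━━━━━━━━━━━━━━━━━━━
 ┃                            ┃    
 ┃                            ┃    
 ┗━━━━━━━━━━━━━━━━━━━━━━━━━━━━┛    
                                   


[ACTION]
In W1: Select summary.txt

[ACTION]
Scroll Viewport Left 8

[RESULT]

  ┏━━━━━━━━━━━━━━━━━━━━━━━━━━━━┓   
  ┃ TabContainer               ┃   
┏━━━━━━━━━━━━━━━━━━━━━━━━━━━━━━━━━━
┃ FormWidget                       
┠──────────────────────────────────
┃> Active:     [x]                 
┃  Name:       [user@example.com   
┃  Email:      [user@example.com   
┃  Admin:      [ ]                 
┃  Company:    [Alice              
┃                                  
┃                                  
┃                                  
┃                                  
┃                                  
┗━━━━━━━━━━━━━━━━━━━━━━━━━━━━━━━━━━
  ┃                            ┃   
  ┃                            ┃   
  ┗━━━━━━━━━━━━━━━━━━━━━━━━━━━━┛   
                                   


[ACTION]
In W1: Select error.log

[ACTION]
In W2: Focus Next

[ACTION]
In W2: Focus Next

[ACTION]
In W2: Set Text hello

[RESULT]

  ┏━━━━━━━━━━━━━━━━━━━━━━━━━━━━┓   
  ┃ TabContainer               ┃   
┏━━━━━━━━━━━━━━━━━━━━━━━━━━━━━━━━━━
┃ FormWidget                       
┠──────────────────────────────────
┃  Active:     [x]                 
┃  Name:       [user@example.com   
┃> Email:      [hello              
┃  Admin:      [ ]                 
┃  Company:    [Alice              
┃                                  
┃                                  
┃                                  
┃                                  
┃                                  
┗━━━━━━━━━━━━━━━━━━━━━━━━━━━━━━━━━━
  ┃                            ┃   
  ┃                            ┃   
  ┗━━━━━━━━━━━━━━━━━━━━━━━━━━━━┛   
                                   


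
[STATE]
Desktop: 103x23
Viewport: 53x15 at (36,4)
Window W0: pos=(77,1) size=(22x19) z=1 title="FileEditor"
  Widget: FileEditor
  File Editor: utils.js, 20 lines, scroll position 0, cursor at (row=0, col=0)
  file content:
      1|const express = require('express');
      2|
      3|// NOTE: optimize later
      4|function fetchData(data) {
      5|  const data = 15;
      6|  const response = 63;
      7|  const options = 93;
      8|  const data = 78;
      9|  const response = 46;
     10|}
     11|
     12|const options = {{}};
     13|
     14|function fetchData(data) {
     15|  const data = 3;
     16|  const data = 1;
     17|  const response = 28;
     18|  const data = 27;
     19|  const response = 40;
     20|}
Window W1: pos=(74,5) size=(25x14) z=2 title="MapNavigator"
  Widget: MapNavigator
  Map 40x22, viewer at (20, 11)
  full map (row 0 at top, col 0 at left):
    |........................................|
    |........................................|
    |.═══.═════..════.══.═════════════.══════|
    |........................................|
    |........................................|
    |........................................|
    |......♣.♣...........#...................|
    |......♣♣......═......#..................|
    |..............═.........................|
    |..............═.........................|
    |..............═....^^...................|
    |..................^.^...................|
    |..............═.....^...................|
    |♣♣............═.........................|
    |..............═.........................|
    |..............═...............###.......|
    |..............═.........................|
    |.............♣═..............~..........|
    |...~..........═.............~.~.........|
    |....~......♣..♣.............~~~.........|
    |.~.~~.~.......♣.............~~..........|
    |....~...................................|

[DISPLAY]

                                         ┃█onst expre
                                      ┏━━━━━━━━━━━━━━
                                      ┃ MapNavigator 
                                      ┠──────────────
                                      ┃...........#..
                                      ┃.....═......#.
                                      ┃.....═........
                                      ┃.....═........
                                      ┃.....═....^^..
                                      ┃.........^.@..
                                      ┃.....═.....^..
                                      ┃.....═........
                                      ┃.....═........
                                      ┃.....═........
                                      ┗━━━━━━━━━━━━━━


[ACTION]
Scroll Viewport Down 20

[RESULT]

                                      ┃...........#..
                                      ┃.....═......#.
                                      ┃.....═........
                                      ┃.....═........
                                      ┃.....═....^^..
                                      ┃.........^.@..
                                      ┃.....═.....^..
                                      ┃.....═........
                                      ┃.....═........
                                      ┃.....═........
                                      ┗━━━━━━━━━━━━━━
                                         ┗━━━━━━━━━━━
                                                     
                                                     
                                                     


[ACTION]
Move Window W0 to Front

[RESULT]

                                      ┃..┃  const dat
                                      ┃..┃  const res
                                      ┃..┃  const opt
                                      ┃..┃  const dat
                                      ┃..┃  const res
                                      ┃..┃}          
                                      ┃..┃           
                                      ┃..┃const optio
                                      ┃..┃           
                                      ┃..┃function fe
                                      ┗━━┃  const dat
                                         ┗━━━━━━━━━━━
                                                     
                                                     
                                                     


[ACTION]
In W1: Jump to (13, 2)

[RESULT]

                                      ┃  ┃  const dat
                                      ┃  ┃  const res
                                      ┃  ┃  const opt
                                      ┃..┃  const dat
                                      ┃..┃  const res
                                      ┃══┃}          
                                      ┃..┃           
                                      ┃..┃const optio
                                      ┃..┃           
                                      ┃..┃function fe
                                      ┗━━┃  const dat
                                         ┗━━━━━━━━━━━
                                                     
                                                     
                                                     


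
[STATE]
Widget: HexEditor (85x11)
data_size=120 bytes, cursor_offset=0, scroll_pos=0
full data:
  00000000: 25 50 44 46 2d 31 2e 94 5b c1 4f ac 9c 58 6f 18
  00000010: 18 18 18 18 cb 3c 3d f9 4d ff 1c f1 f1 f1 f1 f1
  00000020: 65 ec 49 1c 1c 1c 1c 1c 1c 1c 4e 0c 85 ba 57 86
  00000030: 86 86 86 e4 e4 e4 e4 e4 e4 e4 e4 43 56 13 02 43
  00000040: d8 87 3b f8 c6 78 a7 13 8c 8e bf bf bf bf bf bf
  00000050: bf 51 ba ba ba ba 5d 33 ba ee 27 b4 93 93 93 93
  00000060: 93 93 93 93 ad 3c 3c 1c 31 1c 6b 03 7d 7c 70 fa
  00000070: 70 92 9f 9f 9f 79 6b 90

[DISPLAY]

00000000  25 50 44 46 2d 31 2e 94  5b c1 4f ac 9c 58 6f 18  |%PDF-1..[.O..Xo.|       
00000010  18 18 18 18 cb 3c 3d f9  4d ff 1c f1 f1 f1 f1 f1  |.....<=.M.......|       
00000020  65 ec 49 1c 1c 1c 1c 1c  1c 1c 4e 0c 85 ba 57 86  |e.I.......N...W.|       
00000030  86 86 86 e4 e4 e4 e4 e4  e4 e4 e4 43 56 13 02 43  |...........CV..C|       
00000040  d8 87 3b f8 c6 78 a7 13  8c 8e bf bf bf bf bf bf  |..;..x..........|       
00000050  bf 51 ba ba ba ba 5d 33  ba ee 27 b4 93 93 93 93  |.Q....]3..'.....|       
00000060  93 93 93 93 ad 3c 3c 1c  31 1c 6b 03 7d 7c 70 fa  |.....<<.1.k.}|p.|       
00000070  70 92 9f 9f 9f 79 6b 90                           |p....yk.        |       
                                                                                     
                                                                                     
                                                                                     


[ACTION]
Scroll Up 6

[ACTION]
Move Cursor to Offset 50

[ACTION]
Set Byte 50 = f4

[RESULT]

00000000  25 50 44 46 2d 31 2e 94  5b c1 4f ac 9c 58 6f 18  |%PDF-1..[.O..Xo.|       
00000010  18 18 18 18 cb 3c 3d f9  4d ff 1c f1 f1 f1 f1 f1  |.....<=.M.......|       
00000020  65 ec 49 1c 1c 1c 1c 1c  1c 1c 4e 0c 85 ba 57 86  |e.I.......N...W.|       
00000030  86 86 F4 e4 e4 e4 e4 e4  e4 e4 e4 43 56 13 02 43  |...........CV..C|       
00000040  d8 87 3b f8 c6 78 a7 13  8c 8e bf bf bf bf bf bf  |..;..x..........|       
00000050  bf 51 ba ba ba ba 5d 33  ba ee 27 b4 93 93 93 93  |.Q....]3..'.....|       
00000060  93 93 93 93 ad 3c 3c 1c  31 1c 6b 03 7d 7c 70 fa  |.....<<.1.k.}|p.|       
00000070  70 92 9f 9f 9f 79 6b 90                           |p....yk.        |       
                                                                                     
                                                                                     
                                                                                     


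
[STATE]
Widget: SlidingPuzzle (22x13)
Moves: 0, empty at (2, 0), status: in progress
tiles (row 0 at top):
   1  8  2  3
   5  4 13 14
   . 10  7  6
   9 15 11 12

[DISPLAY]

┌────┬────┬────┬────┐ 
│  1 │  8 │  2 │  3 │ 
├────┼────┼────┼────┤ 
│  5 │  4 │ 13 │ 14 │ 
├────┼────┼────┼────┤ 
│    │ 10 │  7 │  6 │ 
├────┼────┼────┼────┤ 
│  9 │ 15 │ 11 │ 12 │ 
└────┴────┴────┴────┘ 
Moves: 0              
                      
                      
                      


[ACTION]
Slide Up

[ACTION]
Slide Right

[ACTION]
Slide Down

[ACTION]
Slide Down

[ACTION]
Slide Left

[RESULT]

┌────┬────┬────┬────┐ 
│  1 │  8 │  2 │  3 │ 
├────┼────┼────┼────┤ 
│  4 │    │ 13 │ 14 │ 
├────┼────┼────┼────┤ 
│  5 │ 10 │  7 │  6 │ 
├────┼────┼────┼────┤ 
│  9 │ 15 │ 11 │ 12 │ 
└────┴────┴────┴────┘ 
Moves: 4              
                      
                      
                      


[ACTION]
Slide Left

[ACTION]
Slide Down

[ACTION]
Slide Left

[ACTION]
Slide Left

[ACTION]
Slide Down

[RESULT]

┌────┬────┬────┬────┐ 
│  1 │  8 │  3 │    │ 
├────┼────┼────┼────┤ 
│  4 │ 13 │  2 │ 14 │ 
├────┼────┼────┼────┤ 
│  5 │ 10 │  7 │  6 │ 
├────┼────┼────┼────┤ 
│  9 │ 15 │ 11 │ 12 │ 
└────┴────┴────┴────┘ 
Moves: 7              
                      
                      
                      


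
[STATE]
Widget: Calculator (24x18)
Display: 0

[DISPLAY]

                       0
┌───┬───┬───┬───┐       
│ 7 │ 8 │ 9 │ ÷ │       
├───┼───┼───┼───┤       
│ 4 │ 5 │ 6 │ × │       
├───┼───┼───┼───┤       
│ 1 │ 2 │ 3 │ - │       
├───┼───┼───┼───┤       
│ 0 │ . │ = │ + │       
├───┼───┼───┼───┤       
│ C │ MC│ MR│ M+│       
└───┴───┴───┴───┘       
                        
                        
                        
                        
                        
                        


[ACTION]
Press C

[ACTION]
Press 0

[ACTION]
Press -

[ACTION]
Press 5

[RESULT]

                       5
┌───┬───┬───┬───┐       
│ 7 │ 8 │ 9 │ ÷ │       
├───┼───┼───┼───┤       
│ 4 │ 5 │ 6 │ × │       
├───┼───┼───┼───┤       
│ 1 │ 2 │ 3 │ - │       
├───┼───┼───┼───┤       
│ 0 │ . │ = │ + │       
├───┼───┼───┼───┤       
│ C │ MC│ MR│ M+│       
└───┴───┴───┴───┘       
                        
                        
                        
                        
                        
                        


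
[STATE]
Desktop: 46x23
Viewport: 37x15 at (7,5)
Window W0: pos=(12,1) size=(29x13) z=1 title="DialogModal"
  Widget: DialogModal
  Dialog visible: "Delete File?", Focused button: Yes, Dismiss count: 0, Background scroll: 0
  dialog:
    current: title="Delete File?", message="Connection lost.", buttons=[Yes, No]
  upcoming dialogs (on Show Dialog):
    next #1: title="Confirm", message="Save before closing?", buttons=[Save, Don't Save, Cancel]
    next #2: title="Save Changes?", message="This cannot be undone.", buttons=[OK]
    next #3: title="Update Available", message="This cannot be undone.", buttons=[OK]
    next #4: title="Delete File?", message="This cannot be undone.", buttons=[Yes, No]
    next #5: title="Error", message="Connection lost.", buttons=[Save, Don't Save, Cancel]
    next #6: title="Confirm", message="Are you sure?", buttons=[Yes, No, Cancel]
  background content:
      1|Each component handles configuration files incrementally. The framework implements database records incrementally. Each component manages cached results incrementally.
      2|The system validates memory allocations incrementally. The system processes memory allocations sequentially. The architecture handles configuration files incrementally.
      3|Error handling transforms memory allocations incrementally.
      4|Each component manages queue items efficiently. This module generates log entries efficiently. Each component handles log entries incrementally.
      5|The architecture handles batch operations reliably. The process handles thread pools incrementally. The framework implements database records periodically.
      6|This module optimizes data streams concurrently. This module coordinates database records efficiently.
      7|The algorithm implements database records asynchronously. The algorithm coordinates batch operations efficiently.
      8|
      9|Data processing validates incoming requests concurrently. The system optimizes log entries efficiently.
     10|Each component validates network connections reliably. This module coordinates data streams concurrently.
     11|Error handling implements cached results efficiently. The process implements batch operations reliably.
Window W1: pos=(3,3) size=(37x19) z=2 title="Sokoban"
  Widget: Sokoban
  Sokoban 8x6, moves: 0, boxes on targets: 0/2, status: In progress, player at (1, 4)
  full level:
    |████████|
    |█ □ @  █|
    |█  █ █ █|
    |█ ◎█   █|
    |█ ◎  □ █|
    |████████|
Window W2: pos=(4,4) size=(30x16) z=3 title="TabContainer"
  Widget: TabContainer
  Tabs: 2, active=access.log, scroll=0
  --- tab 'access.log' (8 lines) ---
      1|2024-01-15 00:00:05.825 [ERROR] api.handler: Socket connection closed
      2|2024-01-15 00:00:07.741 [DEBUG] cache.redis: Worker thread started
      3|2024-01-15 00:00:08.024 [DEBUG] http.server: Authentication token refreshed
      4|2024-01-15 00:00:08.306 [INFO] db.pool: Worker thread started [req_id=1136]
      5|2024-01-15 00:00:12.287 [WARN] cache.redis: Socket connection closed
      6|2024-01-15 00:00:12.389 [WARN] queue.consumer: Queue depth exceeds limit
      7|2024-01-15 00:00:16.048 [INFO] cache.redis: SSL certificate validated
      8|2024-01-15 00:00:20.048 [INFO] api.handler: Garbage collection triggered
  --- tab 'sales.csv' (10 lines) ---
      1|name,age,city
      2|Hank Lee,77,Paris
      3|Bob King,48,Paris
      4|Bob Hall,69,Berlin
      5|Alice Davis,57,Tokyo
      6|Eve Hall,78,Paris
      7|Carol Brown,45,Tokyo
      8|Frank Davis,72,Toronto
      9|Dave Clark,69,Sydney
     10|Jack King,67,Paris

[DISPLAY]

abContainer               ┃─────┨┃   
──────────────────────────┨     ┃┃   
ccess.log]│ sales.csv     ┃     ┃┃   
──────────────────────────┃     ┃┃   
24-01-15 00:00:05.825 [ERR┃     ┃┃   
24-01-15 00:00:07.741 [DEB┃     ┃┃   
24-01-15 00:00:08.024 [DEB┃     ┃┃   
24-01-15 00:00:08.306 [INF┃     ┃┃   
24-01-15 00:00:12.287 [WAR┃     ┃┛   
24-01-15 00:00:12.389 [WAR┃     ┃    
24-01-15 00:00:16.048 [INF┃     ┃    
24-01-15 00:00:20.048 [INF┃     ┃    
                          ┃     ┃    
                          ┃     ┃    
━━━━━━━━━━━━━━━━━━━━━━━━━━┛     ┃    


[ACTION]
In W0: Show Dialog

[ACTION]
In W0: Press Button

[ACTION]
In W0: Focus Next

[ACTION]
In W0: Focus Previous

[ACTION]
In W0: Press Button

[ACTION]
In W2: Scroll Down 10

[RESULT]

abContainer               ┃─────┨┃   
──────────────────────────┨     ┃┃   
ccess.log]│ sales.csv     ┃     ┃┃   
──────────────────────────┃     ┃┃   
24-01-15 00:00:20.048 [INF┃     ┃┃   
                          ┃     ┃┃   
                          ┃     ┃┃   
                          ┃     ┃┃   
                          ┃     ┃┛   
                          ┃     ┃    
                          ┃     ┃    
                          ┃     ┃    
                          ┃     ┃    
                          ┃     ┃    
━━━━━━━━━━━━━━━━━━━━━━━━━━┛     ┃    


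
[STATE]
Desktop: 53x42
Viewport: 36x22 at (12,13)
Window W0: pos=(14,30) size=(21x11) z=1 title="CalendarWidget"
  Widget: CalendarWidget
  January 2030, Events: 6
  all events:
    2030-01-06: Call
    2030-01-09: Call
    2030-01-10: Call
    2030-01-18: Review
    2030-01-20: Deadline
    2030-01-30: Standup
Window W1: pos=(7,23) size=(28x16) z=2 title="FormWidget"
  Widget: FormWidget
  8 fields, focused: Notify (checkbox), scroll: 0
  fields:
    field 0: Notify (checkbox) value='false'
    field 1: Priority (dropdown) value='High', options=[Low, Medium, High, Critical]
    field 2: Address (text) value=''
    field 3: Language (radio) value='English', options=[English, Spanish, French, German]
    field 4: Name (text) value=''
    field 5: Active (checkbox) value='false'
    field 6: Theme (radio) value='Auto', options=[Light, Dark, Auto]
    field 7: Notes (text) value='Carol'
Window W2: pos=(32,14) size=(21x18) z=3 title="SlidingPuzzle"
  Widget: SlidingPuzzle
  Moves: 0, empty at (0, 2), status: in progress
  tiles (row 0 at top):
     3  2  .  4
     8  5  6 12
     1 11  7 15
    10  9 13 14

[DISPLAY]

                                    
                    ┏━━━━━━━━━━━━━━━
                    ┃ SlidingPuzzle 
                    ┠───────────────
                    ┃┌────┬────┬────
                    ┃│  3 │  2 │    
                    ┃├────┼────┼────
                    ┃│  8 │  5 │  6 
                    ┃├────┼────┼────
                    ┃│  1 │ 11 │  7 
━━━━━━━━━━━━━━━━━━━━┃├────┼────┼────
mWidget             ┃│ 10 │  9 │ 13 
────────────────────┃└────┴────┴────
tify:     [ ]       ┃Moves: 0       
iority:   [High     ┃               
dress:    [         ┃               
nguage:   (●) Englis┃               
me:       [         ┃               
tive:     [ ]       ┗━━━━━━━━━━━━━━━
eme:      ( ) Light  (┃             
tes:      [Carol     ]┃             
                      ┃             


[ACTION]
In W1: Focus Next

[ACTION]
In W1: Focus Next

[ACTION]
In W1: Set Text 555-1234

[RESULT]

                                    
                    ┏━━━━━━━━━━━━━━━
                    ┃ SlidingPuzzle 
                    ┠───────────────
                    ┃┌────┬────┬────
                    ┃│  3 │  2 │    
                    ┃├────┼────┼────
                    ┃│  8 │  5 │  6 
                    ┃├────┼────┼────
                    ┃│  1 │ 11 │  7 
━━━━━━━━━━━━━━━━━━━━┃├────┼────┼────
mWidget             ┃│ 10 │  9 │ 13 
────────────────────┃└────┴────┴────
tify:     [ ]       ┃Moves: 0       
iority:   [High     ┃               
dress:    [555-1234 ┃               
nguage:   (●) Englis┃               
me:       [         ┃               
tive:     [ ]       ┗━━━━━━━━━━━━━━━
eme:      ( ) Light  (┃             
tes:      [Carol     ]┃             
                      ┃             


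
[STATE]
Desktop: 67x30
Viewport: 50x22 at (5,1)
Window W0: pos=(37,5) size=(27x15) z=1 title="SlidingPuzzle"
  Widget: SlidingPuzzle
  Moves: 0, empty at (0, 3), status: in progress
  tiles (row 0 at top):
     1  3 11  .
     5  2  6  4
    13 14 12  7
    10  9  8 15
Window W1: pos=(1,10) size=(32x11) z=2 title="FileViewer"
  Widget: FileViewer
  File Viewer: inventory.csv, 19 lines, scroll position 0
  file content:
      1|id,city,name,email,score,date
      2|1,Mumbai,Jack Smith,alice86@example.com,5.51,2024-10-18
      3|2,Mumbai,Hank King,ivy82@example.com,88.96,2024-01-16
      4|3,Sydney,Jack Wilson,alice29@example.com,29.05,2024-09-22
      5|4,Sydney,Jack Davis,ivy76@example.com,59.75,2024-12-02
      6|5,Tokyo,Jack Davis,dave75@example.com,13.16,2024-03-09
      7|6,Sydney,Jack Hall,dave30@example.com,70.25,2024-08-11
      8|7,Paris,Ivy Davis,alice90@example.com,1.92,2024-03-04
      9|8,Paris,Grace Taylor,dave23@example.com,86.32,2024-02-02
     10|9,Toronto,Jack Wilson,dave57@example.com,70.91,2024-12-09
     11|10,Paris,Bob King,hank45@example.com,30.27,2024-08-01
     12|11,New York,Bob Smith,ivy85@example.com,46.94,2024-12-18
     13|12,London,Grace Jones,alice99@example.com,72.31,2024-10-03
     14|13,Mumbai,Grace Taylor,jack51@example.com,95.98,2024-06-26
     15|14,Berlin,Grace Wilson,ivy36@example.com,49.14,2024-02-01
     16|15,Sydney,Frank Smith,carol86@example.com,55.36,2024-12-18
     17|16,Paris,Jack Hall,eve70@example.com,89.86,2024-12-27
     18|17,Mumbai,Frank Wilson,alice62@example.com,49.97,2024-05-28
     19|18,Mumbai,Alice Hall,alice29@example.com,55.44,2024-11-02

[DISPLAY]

                                                  
                                                  
                                                  
                                                  
                                ┏━━━━━━━━━━━━━━━━━
                                ┃ SlidingPuzzle   
                                ┠─────────────────
                                ┃┌────┬────┬────┬─
                                ┃│  1 │  3 │ 11 │ 
━━━━━━━━━━━━━━━━━━━━━━━━━━━┓    ┃├────┼────┼────┼─
leViewer                   ┃    ┃│  5 │  2 │  6 │ 
───────────────────────────┨    ┃├────┼────┼────┼─
city,name,email,score,date▲┃    ┃│ 13 │ 14 │ 12 │ 
umbai,Jack Smith,alice86@e█┃    ┃├────┼────┼────┼─
umbai,Hank King,ivy82@exam░┃    ┃│ 10 │  9 │  8 │ 
ydney,Jack Wilson,alice29@░┃    ┃└────┴────┴────┴─
ydney,Jack Davis,ivy76@exa░┃    ┃Moves: 0         
okyo,Jack Davis,dave75@exa░┃    ┃                 
ydney,Jack Hall,dave30@exa▼┃    ┗━━━━━━━━━━━━━━━━━
━━━━━━━━━━━━━━━━━━━━━━━━━━━┛                      
                                                  
                                                  


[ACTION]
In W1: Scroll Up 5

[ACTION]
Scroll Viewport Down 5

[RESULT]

                                ┃ SlidingPuzzle   
                                ┠─────────────────
                                ┃┌────┬────┬────┬─
                                ┃│  1 │  3 │ 11 │ 
━━━━━━━━━━━━━━━━━━━━━━━━━━━┓    ┃├────┼────┼────┼─
leViewer                   ┃    ┃│  5 │  2 │  6 │ 
───────────────────────────┨    ┃├────┼────┼────┼─
city,name,email,score,date▲┃    ┃│ 13 │ 14 │ 12 │ 
umbai,Jack Smith,alice86@e█┃    ┃├────┼────┼────┼─
umbai,Hank King,ivy82@exam░┃    ┃│ 10 │  9 │  8 │ 
ydney,Jack Wilson,alice29@░┃    ┃└────┴────┴────┴─
ydney,Jack Davis,ivy76@exa░┃    ┃Moves: 0         
okyo,Jack Davis,dave75@exa░┃    ┃                 
ydney,Jack Hall,dave30@exa▼┃    ┗━━━━━━━━━━━━━━━━━
━━━━━━━━━━━━━━━━━━━━━━━━━━━┛                      
                                                  
                                                  
                                                  
                                                  
                                                  
                                                  
                                                  


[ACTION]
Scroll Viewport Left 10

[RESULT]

                                     ┃ SlidingPuzz
                                     ┠────────────
                                     ┃┌────┬────┬─
                                     ┃│  1 │  3 │ 
 ┏━━━━━━━━━━━━━━━━━━━━━━━━━━━━━━┓    ┃├────┼────┼─
 ┃ FileViewer                   ┃    ┃│  5 │  2 │ 
 ┠──────────────────────────────┨    ┃├────┼────┼─
 ┃id,city,name,email,score,date▲┃    ┃│ 13 │ 14 │ 
 ┃1,Mumbai,Jack Smith,alice86@e█┃    ┃├────┼────┼─
 ┃2,Mumbai,Hank King,ivy82@exam░┃    ┃│ 10 │  9 │ 
 ┃3,Sydney,Jack Wilson,alice29@░┃    ┃└────┴────┴─
 ┃4,Sydney,Jack Davis,ivy76@exa░┃    ┃Moves: 0    
 ┃5,Tokyo,Jack Davis,dave75@exa░┃    ┃            
 ┃6,Sydney,Jack Hall,dave30@exa▼┃    ┗━━━━━━━━━━━━
 ┗━━━━━━━━━━━━━━━━━━━━━━━━━━━━━━┛                 
                                                  
                                                  
                                                  
                                                  
                                                  
                                                  
                                                  


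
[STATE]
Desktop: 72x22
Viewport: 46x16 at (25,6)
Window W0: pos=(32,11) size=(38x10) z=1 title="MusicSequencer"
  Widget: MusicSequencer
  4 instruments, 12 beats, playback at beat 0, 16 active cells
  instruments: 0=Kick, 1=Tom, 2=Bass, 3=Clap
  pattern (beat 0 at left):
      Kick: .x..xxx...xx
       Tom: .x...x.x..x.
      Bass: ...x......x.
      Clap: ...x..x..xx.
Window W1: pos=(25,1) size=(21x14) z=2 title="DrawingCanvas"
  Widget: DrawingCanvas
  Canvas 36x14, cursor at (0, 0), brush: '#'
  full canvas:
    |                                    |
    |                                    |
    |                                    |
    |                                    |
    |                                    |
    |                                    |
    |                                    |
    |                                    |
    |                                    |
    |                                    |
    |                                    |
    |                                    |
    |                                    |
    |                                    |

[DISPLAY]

┃                   ┃                         
┃                   ┃                         
┃                   ┃                         
┃                   ┃                         
┃                   ┃                         
┃                   ┃━━━━━━━━━━━━━━━━━━━━━━━┓ 
┃                   ┃er                     ┃ 
┃                   ┃───────────────────────┨ 
┗━━━━━━━━━━━━━━━━━━━┛8901                   ┃ 
       ┃ Kick·█··███···██                   ┃ 
       ┃  Tom·█···█·█··█·                   ┃ 
       ┃ Bass···█······█·                   ┃ 
       ┃ Clap···█··█··██·                   ┃ 
       ┃                                    ┃ 
       ┗━━━━━━━━━━━━━━━━━━━━━━━━━━━━━━━━━━━━┛ 
                                              


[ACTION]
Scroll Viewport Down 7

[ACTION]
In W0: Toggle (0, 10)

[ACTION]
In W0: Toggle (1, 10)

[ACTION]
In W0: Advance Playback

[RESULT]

┃                   ┃                         
┃                   ┃                         
┃                   ┃                         
┃                   ┃                         
┃                   ┃                         
┃                   ┃━━━━━━━━━━━━━━━━━━━━━━━┓ 
┃                   ┃er                     ┃ 
┃                   ┃───────────────────────┨ 
┗━━━━━━━━━━━━━━━━━━━┛8901                   ┃ 
       ┃ Kick·█··███····█                   ┃ 
       ┃  Tom·█···█·█····                   ┃ 
       ┃ Bass···█······█·                   ┃ 
       ┃ Clap···█··█··██·                   ┃ 
       ┃                                    ┃ 
       ┗━━━━━━━━━━━━━━━━━━━━━━━━━━━━━━━━━━━━┛ 
                                              


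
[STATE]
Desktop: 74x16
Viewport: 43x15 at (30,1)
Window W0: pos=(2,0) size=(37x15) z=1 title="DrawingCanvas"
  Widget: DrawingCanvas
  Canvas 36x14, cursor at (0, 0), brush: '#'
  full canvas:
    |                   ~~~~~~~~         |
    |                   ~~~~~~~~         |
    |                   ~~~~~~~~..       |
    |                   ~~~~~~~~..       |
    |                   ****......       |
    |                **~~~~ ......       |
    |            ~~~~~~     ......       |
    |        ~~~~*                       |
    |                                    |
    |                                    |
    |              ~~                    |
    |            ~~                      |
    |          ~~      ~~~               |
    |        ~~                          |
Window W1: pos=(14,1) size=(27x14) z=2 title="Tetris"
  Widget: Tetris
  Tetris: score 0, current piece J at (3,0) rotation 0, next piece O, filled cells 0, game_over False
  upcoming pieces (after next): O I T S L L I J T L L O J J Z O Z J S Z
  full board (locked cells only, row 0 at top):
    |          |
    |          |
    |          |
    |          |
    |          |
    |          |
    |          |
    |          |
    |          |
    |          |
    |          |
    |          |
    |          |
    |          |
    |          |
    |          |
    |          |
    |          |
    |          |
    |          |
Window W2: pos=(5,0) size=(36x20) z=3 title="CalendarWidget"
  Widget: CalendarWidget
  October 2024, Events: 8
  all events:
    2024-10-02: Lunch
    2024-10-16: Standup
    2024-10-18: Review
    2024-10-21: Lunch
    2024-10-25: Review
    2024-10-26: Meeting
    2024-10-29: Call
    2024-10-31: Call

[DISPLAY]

          ┃                                
──────────┨                                
          ┃                                
          ┃                                
          ┃                                
          ┃                                
          ┃                                
          ┃                                
          ┃                                
          ┃                                
          ┃                                
          ┃                                
          ┃                                
          ┃                                
          ┃                                


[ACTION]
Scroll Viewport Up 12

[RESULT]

━━━━━━━━━━┓                                
          ┃                                
──────────┨                                
          ┃                                
          ┃                                
          ┃                                
          ┃                                
          ┃                                
          ┃                                
          ┃                                
          ┃                                
          ┃                                
          ┃                                
          ┃                                
          ┃                                


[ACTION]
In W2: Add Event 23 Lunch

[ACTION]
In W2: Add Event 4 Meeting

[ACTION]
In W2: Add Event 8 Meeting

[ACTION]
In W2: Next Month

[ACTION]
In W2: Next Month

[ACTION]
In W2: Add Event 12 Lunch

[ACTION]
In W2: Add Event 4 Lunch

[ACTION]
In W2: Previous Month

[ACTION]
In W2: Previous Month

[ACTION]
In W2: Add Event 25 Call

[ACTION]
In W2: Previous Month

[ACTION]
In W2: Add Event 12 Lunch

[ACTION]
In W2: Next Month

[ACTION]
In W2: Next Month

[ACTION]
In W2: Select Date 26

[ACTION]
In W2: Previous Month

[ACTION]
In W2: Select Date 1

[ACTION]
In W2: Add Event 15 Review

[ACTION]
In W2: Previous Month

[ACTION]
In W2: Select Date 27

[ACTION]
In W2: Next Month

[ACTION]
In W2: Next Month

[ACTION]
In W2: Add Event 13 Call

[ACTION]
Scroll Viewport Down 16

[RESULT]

          ┃                                
──────────┨                                
          ┃                                
          ┃                                
          ┃                                
          ┃                                
          ┃                                
          ┃                                
          ┃                                
          ┃                                
          ┃                                
          ┃                                
          ┃                                
          ┃                                
          ┃                                
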